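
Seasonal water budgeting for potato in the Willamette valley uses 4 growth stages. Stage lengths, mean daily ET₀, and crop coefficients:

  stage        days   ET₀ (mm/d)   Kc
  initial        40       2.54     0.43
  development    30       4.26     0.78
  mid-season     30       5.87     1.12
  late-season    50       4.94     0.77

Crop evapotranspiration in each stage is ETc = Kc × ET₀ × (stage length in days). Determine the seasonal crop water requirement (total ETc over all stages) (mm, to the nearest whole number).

531 mm

initial: 0.43 × 2.54 × 40 = 43.69 mm
development: 0.78 × 4.26 × 30 = 99.68 mm
mid-season: 1.12 × 5.87 × 30 = 197.23 mm
late-season: 0.77 × 4.94 × 50 = 190.19 mm
Seasonal total = 530.79 mm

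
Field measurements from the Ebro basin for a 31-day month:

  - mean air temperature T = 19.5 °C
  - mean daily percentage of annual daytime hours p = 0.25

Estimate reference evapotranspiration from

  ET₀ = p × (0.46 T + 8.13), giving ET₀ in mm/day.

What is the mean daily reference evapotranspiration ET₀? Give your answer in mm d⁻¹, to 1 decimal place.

ET₀ = 0.25 × (0.46 × 19.5 + 8.13) = 0.25 × 17.100 = 4.2750 mm/d

4.3 mm d⁻¹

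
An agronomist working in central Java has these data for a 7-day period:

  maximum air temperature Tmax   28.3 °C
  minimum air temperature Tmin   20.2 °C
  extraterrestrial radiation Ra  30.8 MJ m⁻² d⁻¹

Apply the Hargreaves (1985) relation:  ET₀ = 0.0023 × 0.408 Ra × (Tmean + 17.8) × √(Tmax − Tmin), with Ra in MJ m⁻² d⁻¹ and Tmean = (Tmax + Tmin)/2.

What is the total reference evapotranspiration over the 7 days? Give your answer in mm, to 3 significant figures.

24.2 mm

Tmean = (28.3 + 20.2)/2 = 24.25 °C
0.408 Ra = 0.408 × 30.8 = 12.5664 mm/d equivalent
ET₀ = 0.0023 × 12.5664 × (24.25 + 17.8) × √8.1 = 0.0023 × 12.5664 × 42.05 × 2.8460 = 3.4589 mm/d
Over 7 days: 3.4589 × 7 = 24.212 mm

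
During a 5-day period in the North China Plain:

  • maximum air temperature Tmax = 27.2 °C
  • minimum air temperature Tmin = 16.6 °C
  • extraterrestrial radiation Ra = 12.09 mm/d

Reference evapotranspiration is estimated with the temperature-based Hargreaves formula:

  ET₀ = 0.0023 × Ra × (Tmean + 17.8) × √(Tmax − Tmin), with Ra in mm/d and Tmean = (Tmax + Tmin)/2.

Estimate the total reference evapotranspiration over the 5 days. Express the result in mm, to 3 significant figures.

Tmean = (27.2 + 16.6)/2 = 21.90 °C
ET₀ = 0.0023 × 12.09 × (21.90 + 17.8) × √10.6 = 0.0023 × 12.09 × 39.70 × 3.2558 = 3.5942 mm/d
Over 5 days: 3.5942 × 5 = 17.971 mm

18.0 mm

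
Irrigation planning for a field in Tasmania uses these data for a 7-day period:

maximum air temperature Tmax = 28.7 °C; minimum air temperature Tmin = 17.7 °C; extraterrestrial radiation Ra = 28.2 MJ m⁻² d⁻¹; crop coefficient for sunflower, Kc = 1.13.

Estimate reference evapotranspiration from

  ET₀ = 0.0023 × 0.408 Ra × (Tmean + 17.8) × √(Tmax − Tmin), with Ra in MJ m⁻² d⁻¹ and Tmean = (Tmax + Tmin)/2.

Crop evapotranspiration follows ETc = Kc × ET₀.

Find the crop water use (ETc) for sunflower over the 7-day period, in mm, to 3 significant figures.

Tmean = (28.7 + 17.7)/2 = 23.20 °C
0.408 Ra = 0.408 × 28.2 = 11.5056 mm/d equivalent
ET₀ = 0.0023 × 11.5056 × (23.20 + 17.8) × √11.0 = 0.0023 × 11.5056 × 41.00 × 3.3166 = 3.5984 mm/d
ETc = Kc × ET₀ = 1.13 × 3.5984 = 4.0662 mm/d
Over 7 days: 4.0662 × 7 = 28.463 mm

28.5 mm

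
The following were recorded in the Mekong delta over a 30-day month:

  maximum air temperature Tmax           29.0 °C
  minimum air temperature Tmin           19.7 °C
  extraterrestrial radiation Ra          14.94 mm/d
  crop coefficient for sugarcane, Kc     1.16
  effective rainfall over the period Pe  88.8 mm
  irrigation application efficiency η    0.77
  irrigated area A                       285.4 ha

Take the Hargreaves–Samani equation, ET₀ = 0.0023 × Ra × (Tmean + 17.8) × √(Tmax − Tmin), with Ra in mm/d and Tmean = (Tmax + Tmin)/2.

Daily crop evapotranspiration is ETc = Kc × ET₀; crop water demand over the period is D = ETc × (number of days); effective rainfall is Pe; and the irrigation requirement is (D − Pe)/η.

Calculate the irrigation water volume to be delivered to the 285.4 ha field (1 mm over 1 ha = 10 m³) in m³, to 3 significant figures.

Tmean = (29.0 + 19.7)/2 = 24.35 °C
ET₀ = 0.0023 × 14.94 × (24.35 + 17.8) × √9.3 = 0.0023 × 14.94 × 42.15 × 3.0496 = 4.4169 mm/d
ETc = Kc × ET₀ = 1.16 × 4.4169 = 5.1236 mm/d
Crop demand D = ETc × 30 d = 5.1236 × 30 = 153.708 mm
D − Pe = 153.708 − 88.8 = 64.908 mm
Gross irrigation = 64.908 / 0.77 = 84.296 mm
Volume = 84.296 mm × 285.4 ha × 10 = 240580.8 m³

241000 m³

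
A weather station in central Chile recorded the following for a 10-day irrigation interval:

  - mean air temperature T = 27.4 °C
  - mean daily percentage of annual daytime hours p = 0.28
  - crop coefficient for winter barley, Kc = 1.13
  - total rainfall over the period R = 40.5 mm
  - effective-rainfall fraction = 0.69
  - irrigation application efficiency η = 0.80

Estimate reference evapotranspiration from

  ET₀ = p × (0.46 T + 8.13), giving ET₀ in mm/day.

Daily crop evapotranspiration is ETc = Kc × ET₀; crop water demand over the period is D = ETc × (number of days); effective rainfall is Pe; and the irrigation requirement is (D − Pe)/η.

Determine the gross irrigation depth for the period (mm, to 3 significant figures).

ET₀ = 0.28 × (0.46 × 27.4 + 8.13) = 0.28 × 20.734 = 5.8055 mm/d
ETc = Kc × ET₀ = 1.13 × 5.8055 = 6.5602 mm/d
Crop demand D = ETc × 10 d = 6.5602 × 10 = 65.602 mm
Pe = 0.69 × 40.5 = 27.945 mm
D − Pe = 65.602 − 27.945 = 37.657 mm
Gross irrigation = 37.657 / 0.80 = 47.071 mm

47.1 mm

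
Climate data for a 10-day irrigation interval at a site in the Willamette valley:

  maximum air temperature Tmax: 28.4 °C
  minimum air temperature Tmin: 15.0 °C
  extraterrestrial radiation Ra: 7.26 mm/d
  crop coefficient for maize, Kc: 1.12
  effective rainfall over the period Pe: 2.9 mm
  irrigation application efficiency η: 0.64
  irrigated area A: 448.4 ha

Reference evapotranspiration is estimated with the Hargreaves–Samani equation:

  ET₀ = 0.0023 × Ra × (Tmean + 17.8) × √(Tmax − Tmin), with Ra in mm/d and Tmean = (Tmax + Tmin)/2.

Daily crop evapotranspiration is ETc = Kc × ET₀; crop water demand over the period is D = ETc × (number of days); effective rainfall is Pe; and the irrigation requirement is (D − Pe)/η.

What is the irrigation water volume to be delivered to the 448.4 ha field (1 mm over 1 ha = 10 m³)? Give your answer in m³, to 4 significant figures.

169100 m³

Tmean = (28.4 + 15.0)/2 = 21.70 °C
ET₀ = 0.0023 × 7.26 × (21.70 + 17.8) × √13.4 = 0.0023 × 7.26 × 39.50 × 3.6606 = 2.4144 mm/d
ETc = Kc × ET₀ = 1.12 × 2.4144 = 2.7041 mm/d
Crop demand D = ETc × 10 d = 2.7041 × 10 = 27.041 mm
D − Pe = 27.041 − 2.9 = 24.141 mm
Gross irrigation = 24.141 / 0.64 = 37.720 mm
Volume = 37.720 mm × 448.4 ha × 10 = 169136.5 m³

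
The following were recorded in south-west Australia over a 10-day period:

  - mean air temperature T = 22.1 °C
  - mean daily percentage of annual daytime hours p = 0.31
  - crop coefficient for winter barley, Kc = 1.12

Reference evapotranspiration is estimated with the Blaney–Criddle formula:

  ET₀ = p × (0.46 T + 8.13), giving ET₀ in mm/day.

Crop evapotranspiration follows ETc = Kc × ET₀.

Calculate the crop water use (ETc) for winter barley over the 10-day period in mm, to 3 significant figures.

ET₀ = 0.31 × (0.46 × 22.1 + 8.13) = 0.31 × 18.296 = 5.6718 mm/d
ETc = Kc × ET₀ = 1.12 × 5.6718 = 6.3524 mm/d
Over 10 days: 6.3524 × 10 = 63.524 mm

63.5 mm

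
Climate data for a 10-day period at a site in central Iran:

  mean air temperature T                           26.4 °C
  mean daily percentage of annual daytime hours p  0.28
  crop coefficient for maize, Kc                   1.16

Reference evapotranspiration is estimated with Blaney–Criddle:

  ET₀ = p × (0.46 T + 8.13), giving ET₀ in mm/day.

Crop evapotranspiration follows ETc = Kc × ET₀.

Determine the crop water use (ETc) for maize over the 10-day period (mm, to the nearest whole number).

ET₀ = 0.28 × (0.46 × 26.4 + 8.13) = 0.28 × 20.274 = 5.6767 mm/d
ETc = Kc × ET₀ = 1.16 × 5.6767 = 6.5850 mm/d
Over 10 days: 6.5850 × 10 = 65.850 mm

66 mm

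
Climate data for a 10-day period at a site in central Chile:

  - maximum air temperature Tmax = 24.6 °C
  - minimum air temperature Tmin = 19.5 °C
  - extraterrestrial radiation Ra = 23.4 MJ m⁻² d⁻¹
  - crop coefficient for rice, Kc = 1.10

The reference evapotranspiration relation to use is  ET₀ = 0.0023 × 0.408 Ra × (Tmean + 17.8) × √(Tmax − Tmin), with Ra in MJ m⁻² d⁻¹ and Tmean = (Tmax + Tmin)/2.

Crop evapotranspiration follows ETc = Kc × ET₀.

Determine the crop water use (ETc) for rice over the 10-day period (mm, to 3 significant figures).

Tmean = (24.6 + 19.5)/2 = 22.05 °C
0.408 Ra = 0.408 × 23.4 = 9.5472 mm/d equivalent
ET₀ = 0.0023 × 9.5472 × (22.05 + 17.8) × √5.1 = 0.0023 × 9.5472 × 39.85 × 2.2583 = 1.9761 mm/d
ETc = Kc × ET₀ = 1.10 × 1.9761 = 2.1737 mm/d
Over 10 days: 2.1737 × 10 = 21.737 mm

21.7 mm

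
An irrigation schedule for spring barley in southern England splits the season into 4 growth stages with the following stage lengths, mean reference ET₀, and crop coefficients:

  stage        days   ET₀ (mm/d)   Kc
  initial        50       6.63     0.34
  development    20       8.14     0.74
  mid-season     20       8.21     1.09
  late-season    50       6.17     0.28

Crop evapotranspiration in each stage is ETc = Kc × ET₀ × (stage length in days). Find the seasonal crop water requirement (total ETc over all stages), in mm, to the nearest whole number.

499 mm

initial: 0.34 × 6.63 × 50 = 112.71 mm
development: 0.74 × 8.14 × 20 = 120.47 mm
mid-season: 1.09 × 8.21 × 20 = 178.98 mm
late-season: 0.28 × 6.17 × 50 = 86.38 mm
Seasonal total = 498.54 mm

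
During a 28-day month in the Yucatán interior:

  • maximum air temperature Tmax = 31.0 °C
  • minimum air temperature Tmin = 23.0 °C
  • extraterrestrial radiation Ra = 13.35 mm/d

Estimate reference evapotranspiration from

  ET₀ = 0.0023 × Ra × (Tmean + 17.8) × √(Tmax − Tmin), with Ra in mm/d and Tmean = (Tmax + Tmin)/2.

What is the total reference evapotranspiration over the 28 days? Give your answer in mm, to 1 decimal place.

108.9 mm

Tmean = (31.0 + 23.0)/2 = 27.00 °C
ET₀ = 0.0023 × 13.35 × (27.00 + 17.8) × √8.0 = 0.0023 × 13.35 × 44.80 × 2.8284 = 3.8907 mm/d
Over 28 days: 3.8907 × 28 = 108.940 mm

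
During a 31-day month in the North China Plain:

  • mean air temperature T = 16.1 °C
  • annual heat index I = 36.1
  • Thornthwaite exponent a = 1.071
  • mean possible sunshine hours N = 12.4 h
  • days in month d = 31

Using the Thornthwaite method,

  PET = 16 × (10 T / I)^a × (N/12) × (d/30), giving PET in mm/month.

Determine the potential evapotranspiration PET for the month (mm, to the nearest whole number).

85 mm

10T/I = 10 × 16.1 / 36.1 = 4.4598
(10T/I)^a = 4.4598^1.071 = 4.9593
Uncorrected PET = 16 × 4.9593 = 79.349 mm
Correction = (N/12)(d/30) = (12.4/12)(31/30) = 1.0678
PET = 79.349 × 1.0678 = 84.729 mm/month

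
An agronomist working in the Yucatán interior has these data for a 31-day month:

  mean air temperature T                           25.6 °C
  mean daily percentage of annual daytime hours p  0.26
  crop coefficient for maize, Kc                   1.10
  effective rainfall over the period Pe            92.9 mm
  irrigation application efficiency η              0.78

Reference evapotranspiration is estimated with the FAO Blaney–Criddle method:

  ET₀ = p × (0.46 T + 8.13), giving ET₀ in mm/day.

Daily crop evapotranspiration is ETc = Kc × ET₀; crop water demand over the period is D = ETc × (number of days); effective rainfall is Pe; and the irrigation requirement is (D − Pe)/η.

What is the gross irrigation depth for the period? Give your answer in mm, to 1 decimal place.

ET₀ = 0.26 × (0.46 × 25.6 + 8.13) = 0.26 × 19.906 = 5.1756 mm/d
ETc = Kc × ET₀ = 1.10 × 5.1756 = 5.6932 mm/d
Crop demand D = ETc × 31 d = 5.6932 × 31 = 176.489 mm
D − Pe = 176.489 − 92.9 = 83.589 mm
Gross irrigation = 83.589 / 0.78 = 107.165 mm

107.2 mm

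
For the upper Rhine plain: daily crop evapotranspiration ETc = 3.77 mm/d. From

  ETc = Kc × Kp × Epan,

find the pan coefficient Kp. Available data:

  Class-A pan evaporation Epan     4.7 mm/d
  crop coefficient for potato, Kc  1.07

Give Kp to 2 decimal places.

ETc = Kc × Kp × Epan  ⇒  Kp = ETc / (Kc × Epan)
Kp = 3.77 / (1.07 × 4.7) = 3.77 / 5.029 = 0.7497

0.75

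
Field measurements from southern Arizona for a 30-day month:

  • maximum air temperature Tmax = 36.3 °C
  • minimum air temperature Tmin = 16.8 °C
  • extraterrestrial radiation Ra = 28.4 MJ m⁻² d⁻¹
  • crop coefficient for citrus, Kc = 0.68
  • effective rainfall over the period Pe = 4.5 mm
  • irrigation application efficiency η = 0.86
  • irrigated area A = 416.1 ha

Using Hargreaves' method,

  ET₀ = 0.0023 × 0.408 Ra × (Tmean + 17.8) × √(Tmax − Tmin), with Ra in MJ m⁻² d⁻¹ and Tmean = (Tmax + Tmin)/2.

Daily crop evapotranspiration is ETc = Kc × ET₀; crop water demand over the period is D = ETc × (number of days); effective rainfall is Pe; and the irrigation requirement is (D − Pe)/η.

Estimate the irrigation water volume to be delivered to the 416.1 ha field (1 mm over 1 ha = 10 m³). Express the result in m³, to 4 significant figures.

Tmean = (36.3 + 16.8)/2 = 26.55 °C
0.408 Ra = 0.408 × 28.4 = 11.5872 mm/d equivalent
ET₀ = 0.0023 × 11.5872 × (26.55 + 17.8) × √19.5 = 0.0023 × 11.5872 × 44.35 × 4.4159 = 5.2194 mm/d
ETc = Kc × ET₀ = 0.68 × 5.2194 = 3.5492 mm/d
Crop demand D = ETc × 30 d = 3.5492 × 30 = 106.476 mm
D − Pe = 106.476 − 4.5 = 101.976 mm
Gross irrigation = 101.976 / 0.86 = 118.577 mm
Volume = 118.577 mm × 416.1 ha × 10 = 493398.9 m³

493400 m³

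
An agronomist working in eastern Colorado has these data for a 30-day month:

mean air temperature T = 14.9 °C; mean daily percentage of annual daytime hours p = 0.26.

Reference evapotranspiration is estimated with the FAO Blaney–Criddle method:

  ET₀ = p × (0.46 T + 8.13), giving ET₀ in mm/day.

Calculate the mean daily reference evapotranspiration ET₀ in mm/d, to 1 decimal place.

3.9 mm/d

ET₀ = 0.26 × (0.46 × 14.9 + 8.13) = 0.26 × 14.984 = 3.8958 mm/d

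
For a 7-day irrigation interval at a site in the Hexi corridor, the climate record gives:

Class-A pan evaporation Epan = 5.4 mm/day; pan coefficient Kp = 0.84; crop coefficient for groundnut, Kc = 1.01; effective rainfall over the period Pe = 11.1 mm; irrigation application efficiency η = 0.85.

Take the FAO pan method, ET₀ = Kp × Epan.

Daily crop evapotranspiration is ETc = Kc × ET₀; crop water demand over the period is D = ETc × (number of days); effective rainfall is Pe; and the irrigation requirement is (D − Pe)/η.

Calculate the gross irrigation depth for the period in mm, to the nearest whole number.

ET₀ = 0.84 × 5.4 = 4.5360 mm/d
ETc = Kc × ET₀ = 1.01 × 4.5360 = 4.5814 mm/d
Crop demand D = ETc × 7 d = 4.5814 × 7 = 32.070 mm
D − Pe = 32.070 − 11.1 = 20.970 mm
Gross irrigation = 20.970 / 0.85 = 24.671 mm

25 mm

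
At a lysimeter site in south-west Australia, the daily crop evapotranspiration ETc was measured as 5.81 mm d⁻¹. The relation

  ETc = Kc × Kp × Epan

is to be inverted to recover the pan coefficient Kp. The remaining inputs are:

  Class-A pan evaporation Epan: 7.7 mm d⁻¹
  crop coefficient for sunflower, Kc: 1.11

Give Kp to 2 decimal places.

0.68

ETc = Kc × Kp × Epan  ⇒  Kp = ETc / (Kc × Epan)
Kp = 5.81 / (1.11 × 7.7) = 5.81 / 8.547 = 0.6798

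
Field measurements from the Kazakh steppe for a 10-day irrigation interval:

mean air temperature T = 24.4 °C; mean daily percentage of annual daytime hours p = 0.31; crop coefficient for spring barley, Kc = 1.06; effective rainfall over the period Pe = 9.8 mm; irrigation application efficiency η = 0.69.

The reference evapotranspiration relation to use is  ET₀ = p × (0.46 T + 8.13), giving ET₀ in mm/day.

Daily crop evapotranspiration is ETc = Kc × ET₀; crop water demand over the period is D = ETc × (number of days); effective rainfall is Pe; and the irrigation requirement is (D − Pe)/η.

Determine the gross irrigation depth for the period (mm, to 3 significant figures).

78.0 mm

ET₀ = 0.31 × (0.46 × 24.4 + 8.13) = 0.31 × 19.354 = 5.9997 mm/d
ETc = Kc × ET₀ = 1.06 × 5.9997 = 6.3597 mm/d
Crop demand D = ETc × 10 d = 6.3597 × 10 = 63.597 mm
D − Pe = 63.597 − 9.8 = 53.797 mm
Gross irrigation = 53.797 / 0.69 = 77.967 mm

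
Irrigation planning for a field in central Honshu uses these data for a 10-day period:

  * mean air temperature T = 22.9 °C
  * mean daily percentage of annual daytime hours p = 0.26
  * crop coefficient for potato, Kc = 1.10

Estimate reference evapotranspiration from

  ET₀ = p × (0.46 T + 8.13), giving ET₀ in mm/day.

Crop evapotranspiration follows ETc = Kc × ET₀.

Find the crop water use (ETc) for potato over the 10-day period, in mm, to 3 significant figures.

53.4 mm

ET₀ = 0.26 × (0.46 × 22.9 + 8.13) = 0.26 × 18.664 = 4.8526 mm/d
ETc = Kc × ET₀ = 1.10 × 4.8526 = 5.3379 mm/d
Over 10 days: 5.3379 × 10 = 53.379 mm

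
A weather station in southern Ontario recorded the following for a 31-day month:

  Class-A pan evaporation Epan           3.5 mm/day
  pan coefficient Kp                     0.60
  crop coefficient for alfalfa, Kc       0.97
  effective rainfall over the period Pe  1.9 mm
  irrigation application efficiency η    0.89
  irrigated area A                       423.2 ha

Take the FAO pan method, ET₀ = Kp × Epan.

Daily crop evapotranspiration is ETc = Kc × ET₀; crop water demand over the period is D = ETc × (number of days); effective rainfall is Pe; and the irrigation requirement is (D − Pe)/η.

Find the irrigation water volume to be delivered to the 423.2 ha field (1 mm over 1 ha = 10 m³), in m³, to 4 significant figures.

291200 m³

ET₀ = 0.60 × 3.5 = 2.1000 mm/d
ETc = Kc × ET₀ = 0.97 × 2.1000 = 2.0370 mm/d
Crop demand D = ETc × 31 d = 2.0370 × 31 = 63.147 mm
D − Pe = 63.147 − 1.9 = 61.247 mm
Gross irrigation = 61.247 / 0.89 = 68.817 mm
Volume = 68.817 mm × 423.2 ha × 10 = 291233.5 m³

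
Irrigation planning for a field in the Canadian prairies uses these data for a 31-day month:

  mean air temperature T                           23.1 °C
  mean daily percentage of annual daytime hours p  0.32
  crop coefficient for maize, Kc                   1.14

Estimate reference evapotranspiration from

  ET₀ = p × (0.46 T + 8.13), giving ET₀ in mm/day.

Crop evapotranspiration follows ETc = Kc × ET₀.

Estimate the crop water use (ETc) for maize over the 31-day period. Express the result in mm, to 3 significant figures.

ET₀ = 0.32 × (0.46 × 23.1 + 8.13) = 0.32 × 18.756 = 6.0019 mm/d
ETc = Kc × ET₀ = 1.14 × 6.0019 = 6.8422 mm/d
Over 31 days: 6.8422 × 31 = 212.108 mm

212 mm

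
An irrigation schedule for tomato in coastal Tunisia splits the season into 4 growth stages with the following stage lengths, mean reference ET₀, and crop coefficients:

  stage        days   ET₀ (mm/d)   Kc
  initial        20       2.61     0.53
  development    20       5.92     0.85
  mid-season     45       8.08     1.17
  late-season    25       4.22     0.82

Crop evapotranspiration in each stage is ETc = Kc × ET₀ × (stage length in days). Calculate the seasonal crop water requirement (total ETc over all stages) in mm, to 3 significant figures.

initial: 0.53 × 2.61 × 20 = 27.67 mm
development: 0.85 × 5.92 × 20 = 100.64 mm
mid-season: 1.17 × 8.08 × 45 = 425.41 mm
late-season: 0.82 × 4.22 × 25 = 86.51 mm
Seasonal total = 640.23 mm

640 mm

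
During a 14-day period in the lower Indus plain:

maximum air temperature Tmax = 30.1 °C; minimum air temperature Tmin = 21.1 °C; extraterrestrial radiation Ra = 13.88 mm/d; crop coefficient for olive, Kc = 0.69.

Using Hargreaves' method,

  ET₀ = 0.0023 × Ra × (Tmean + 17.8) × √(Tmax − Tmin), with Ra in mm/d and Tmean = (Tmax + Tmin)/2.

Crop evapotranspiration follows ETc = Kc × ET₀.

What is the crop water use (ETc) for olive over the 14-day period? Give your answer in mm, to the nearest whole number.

Tmean = (30.1 + 21.1)/2 = 25.60 °C
ET₀ = 0.0023 × 13.88 × (25.60 + 17.8) × √9.0 = 0.0023 × 13.88 × 43.40 × 3.0000 = 4.1565 mm/d
ETc = Kc × ET₀ = 0.69 × 4.1565 = 2.8680 mm/d
Over 14 days: 2.8680 × 14 = 40.152 mm

40 mm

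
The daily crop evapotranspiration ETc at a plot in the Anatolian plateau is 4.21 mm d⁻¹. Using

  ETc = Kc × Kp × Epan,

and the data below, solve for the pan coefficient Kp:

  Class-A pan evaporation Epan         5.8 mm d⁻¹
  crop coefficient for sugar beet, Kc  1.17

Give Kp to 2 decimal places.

ETc = Kc × Kp × Epan  ⇒  Kp = ETc / (Kc × Epan)
Kp = 4.21 / (1.17 × 5.8) = 4.21 / 6.786 = 0.6204

0.62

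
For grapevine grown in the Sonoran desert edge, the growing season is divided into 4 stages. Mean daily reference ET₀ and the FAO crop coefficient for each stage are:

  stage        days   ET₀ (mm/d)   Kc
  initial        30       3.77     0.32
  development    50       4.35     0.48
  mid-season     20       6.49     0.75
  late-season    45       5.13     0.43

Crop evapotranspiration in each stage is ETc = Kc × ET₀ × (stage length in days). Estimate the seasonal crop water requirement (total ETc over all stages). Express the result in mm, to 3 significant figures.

337 mm

initial: 0.32 × 3.77 × 30 = 36.19 mm
development: 0.48 × 4.35 × 50 = 104.40 mm
mid-season: 0.75 × 6.49 × 20 = 97.35 mm
late-season: 0.43 × 5.13 × 45 = 99.27 mm
Seasonal total = 337.21 mm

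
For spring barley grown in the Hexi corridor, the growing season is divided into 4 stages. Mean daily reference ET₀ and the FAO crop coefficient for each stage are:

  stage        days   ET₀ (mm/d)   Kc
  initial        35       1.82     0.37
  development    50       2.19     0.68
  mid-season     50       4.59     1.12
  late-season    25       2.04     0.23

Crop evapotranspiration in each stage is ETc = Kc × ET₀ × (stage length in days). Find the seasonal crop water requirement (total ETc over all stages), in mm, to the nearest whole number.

initial: 0.37 × 1.82 × 35 = 23.57 mm
development: 0.68 × 2.19 × 50 = 74.46 mm
mid-season: 1.12 × 4.59 × 50 = 257.04 mm
late-season: 0.23 × 2.04 × 25 = 11.73 mm
Seasonal total = 366.80 mm

367 mm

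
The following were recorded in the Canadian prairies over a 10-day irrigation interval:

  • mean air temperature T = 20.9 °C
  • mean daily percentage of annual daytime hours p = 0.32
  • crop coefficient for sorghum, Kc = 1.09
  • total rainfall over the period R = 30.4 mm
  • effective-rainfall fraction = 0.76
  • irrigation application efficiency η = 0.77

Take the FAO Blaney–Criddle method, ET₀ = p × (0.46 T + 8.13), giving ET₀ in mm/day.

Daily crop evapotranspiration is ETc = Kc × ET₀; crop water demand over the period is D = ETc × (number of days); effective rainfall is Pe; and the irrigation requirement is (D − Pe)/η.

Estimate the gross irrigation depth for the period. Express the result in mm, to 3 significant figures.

ET₀ = 0.32 × (0.46 × 20.9 + 8.13) = 0.32 × 17.744 = 5.6781 mm/d
ETc = Kc × ET₀ = 1.09 × 5.6781 = 6.1891 mm/d
Crop demand D = ETc × 10 d = 6.1891 × 10 = 61.891 mm
Pe = 0.76 × 30.4 = 23.104 mm
D − Pe = 61.891 − 23.104 = 38.787 mm
Gross irrigation = 38.787 / 0.77 = 50.373 mm

50.4 mm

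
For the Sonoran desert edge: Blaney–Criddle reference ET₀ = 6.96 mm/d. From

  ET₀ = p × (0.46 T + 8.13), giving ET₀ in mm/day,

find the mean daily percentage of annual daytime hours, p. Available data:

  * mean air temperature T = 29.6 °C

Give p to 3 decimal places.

p = ET₀ / (0.46 T + 8.13) = 6.96 / (0.46 × 29.6 + 8.13) = 6.96 / 21.746 = 0.3201

0.320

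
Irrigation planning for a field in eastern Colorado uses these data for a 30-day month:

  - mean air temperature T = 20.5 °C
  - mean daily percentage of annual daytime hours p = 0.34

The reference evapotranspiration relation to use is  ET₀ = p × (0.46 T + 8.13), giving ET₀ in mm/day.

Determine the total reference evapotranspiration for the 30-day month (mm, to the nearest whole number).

ET₀ = 0.34 × (0.46 × 20.5 + 8.13) = 0.34 × 17.560 = 5.9704 mm/d
Monthly total = 5.9704 × 30 = 179.112 mm

179 mm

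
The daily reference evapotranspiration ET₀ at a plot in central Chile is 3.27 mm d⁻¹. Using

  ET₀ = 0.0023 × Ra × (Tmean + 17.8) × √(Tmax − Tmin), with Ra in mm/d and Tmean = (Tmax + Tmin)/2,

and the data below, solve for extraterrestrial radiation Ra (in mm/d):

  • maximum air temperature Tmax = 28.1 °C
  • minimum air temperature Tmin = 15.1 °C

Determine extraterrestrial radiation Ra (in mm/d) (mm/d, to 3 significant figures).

10.0 mm/d

Tmean = 21.60 °C; √ΔT = 3.6056
Ra = ET₀ / [0.0023 × (Tmean+17.8) × √ΔT] = 3.27 / (0.0023 × 39.40 × 3.6056) = 10.008 mm/d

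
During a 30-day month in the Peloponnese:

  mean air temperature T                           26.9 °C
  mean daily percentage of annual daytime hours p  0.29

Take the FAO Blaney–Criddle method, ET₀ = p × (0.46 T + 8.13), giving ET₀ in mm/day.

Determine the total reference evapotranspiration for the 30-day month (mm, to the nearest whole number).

178 mm

ET₀ = 0.29 × (0.46 × 26.9 + 8.13) = 0.29 × 20.504 = 5.9462 mm/d
Monthly total = 5.9462 × 30 = 178.386 mm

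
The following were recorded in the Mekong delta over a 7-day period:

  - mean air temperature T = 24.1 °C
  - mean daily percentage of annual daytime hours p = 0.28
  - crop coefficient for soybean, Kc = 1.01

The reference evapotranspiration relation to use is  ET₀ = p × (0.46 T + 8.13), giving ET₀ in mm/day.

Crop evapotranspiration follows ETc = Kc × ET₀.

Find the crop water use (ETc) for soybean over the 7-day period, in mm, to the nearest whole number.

38 mm

ET₀ = 0.28 × (0.46 × 24.1 + 8.13) = 0.28 × 19.216 = 5.3805 mm/d
ETc = Kc × ET₀ = 1.01 × 5.3805 = 5.4343 mm/d
Over 7 days: 5.4343 × 7 = 38.040 mm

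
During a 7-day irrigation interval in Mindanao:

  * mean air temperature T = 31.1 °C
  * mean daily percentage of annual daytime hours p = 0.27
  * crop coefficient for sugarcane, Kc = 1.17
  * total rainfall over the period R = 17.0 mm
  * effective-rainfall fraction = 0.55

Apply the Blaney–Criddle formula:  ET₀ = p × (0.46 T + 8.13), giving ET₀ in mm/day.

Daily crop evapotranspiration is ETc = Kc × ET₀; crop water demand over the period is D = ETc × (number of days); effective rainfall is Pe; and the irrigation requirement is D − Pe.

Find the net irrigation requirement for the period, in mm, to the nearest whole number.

ET₀ = 0.27 × (0.46 × 31.1 + 8.13) = 0.27 × 22.436 = 6.0577 mm/d
ETc = Kc × ET₀ = 1.17 × 6.0577 = 7.0875 mm/d
Crop demand D = ETc × 7 d = 7.0875 × 7 = 49.613 mm
Pe = 0.55 × 17.0 = 9.350 mm
D − Pe = 49.613 − 9.350 = 40.263 mm

40 mm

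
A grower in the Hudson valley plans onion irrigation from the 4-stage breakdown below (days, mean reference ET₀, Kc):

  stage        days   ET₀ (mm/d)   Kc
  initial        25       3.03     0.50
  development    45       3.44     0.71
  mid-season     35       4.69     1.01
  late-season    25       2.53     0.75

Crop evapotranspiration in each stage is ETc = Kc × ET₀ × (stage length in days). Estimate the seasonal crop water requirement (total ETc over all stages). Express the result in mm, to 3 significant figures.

initial: 0.50 × 3.03 × 25 = 37.88 mm
development: 0.71 × 3.44 × 45 = 109.91 mm
mid-season: 1.01 × 4.69 × 35 = 165.79 mm
late-season: 0.75 × 2.53 × 25 = 47.44 mm
Seasonal total = 361.02 mm

361 mm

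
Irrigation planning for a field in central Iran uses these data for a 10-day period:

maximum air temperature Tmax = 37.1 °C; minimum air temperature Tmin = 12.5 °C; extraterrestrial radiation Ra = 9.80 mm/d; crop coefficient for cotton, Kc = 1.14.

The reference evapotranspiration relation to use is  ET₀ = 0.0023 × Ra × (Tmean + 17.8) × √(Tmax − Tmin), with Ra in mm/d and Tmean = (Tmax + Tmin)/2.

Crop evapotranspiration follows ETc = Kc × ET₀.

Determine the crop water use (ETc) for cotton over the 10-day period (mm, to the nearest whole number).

Tmean = (37.1 + 12.5)/2 = 24.80 °C
ET₀ = 0.0023 × 9.80 × (24.80 + 17.8) × √24.6 = 0.0023 × 9.80 × 42.60 × 4.9598 = 4.7624 mm/d
ETc = Kc × ET₀ = 1.14 × 4.7624 = 5.4291 mm/d
Over 10 days: 5.4291 × 10 = 54.291 mm

54 mm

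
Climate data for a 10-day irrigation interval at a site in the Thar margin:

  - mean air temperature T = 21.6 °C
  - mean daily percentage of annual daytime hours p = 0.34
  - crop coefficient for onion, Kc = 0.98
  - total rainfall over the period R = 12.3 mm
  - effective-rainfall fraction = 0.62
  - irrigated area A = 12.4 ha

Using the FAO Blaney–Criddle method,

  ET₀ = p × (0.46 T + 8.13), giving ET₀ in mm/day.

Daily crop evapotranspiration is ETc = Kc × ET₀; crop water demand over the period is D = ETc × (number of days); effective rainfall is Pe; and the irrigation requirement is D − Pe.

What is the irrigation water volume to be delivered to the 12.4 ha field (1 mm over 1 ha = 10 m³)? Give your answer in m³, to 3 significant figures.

6520 m³

ET₀ = 0.34 × (0.46 × 21.6 + 8.13) = 0.34 × 18.066 = 6.1424 mm/d
ETc = Kc × ET₀ = 0.98 × 6.1424 = 6.0196 mm/d
Crop demand D = ETc × 10 d = 6.0196 × 10 = 60.196 mm
Pe = 0.62 × 12.3 = 7.626 mm
D − Pe = 60.196 − 7.626 = 52.570 mm
Volume = 52.570 mm × 12.4 ha × 10 = 6518.7 m³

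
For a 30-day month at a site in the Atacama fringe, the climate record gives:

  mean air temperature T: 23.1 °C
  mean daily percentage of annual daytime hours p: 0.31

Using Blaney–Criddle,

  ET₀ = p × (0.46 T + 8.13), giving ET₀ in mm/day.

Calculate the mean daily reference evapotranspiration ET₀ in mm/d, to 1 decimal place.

5.8 mm/d

ET₀ = 0.31 × (0.46 × 23.1 + 8.13) = 0.31 × 18.756 = 5.8144 mm/d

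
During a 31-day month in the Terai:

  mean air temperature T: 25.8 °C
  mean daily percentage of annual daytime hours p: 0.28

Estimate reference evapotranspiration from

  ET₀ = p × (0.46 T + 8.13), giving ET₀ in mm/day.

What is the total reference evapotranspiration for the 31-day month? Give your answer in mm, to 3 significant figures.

174 mm

ET₀ = 0.28 × (0.46 × 25.8 + 8.13) = 0.28 × 19.998 = 5.5994 mm/d
Monthly total = 5.5994 × 31 = 173.581 mm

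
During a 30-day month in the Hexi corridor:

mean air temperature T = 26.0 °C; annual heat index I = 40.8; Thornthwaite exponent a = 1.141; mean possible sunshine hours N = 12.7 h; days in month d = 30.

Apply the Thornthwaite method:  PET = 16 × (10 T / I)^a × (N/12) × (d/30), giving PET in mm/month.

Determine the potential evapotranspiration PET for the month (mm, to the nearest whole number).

140 mm

10T/I = 10 × 26.0 / 40.8 = 6.3725
(10T/I)^a = 6.3725^1.141 = 8.2740
Uncorrected PET = 16 × 8.2740 = 132.384 mm
Correction = (N/12)(d/30) = (12.7/12)(30/30) = 1.0583
PET = 132.384 × 1.0583 = 140.102 mm/month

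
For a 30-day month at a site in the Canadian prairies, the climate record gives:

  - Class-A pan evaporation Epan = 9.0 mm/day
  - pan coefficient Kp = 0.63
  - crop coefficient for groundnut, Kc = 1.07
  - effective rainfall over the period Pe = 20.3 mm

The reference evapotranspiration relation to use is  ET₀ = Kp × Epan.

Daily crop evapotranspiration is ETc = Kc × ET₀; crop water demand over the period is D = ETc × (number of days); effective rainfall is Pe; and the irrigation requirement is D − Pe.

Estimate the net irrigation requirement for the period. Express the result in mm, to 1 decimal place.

161.7 mm

ET₀ = 0.63 × 9.0 = 5.6700 mm/d
ETc = Kc × ET₀ = 1.07 × 5.6700 = 6.0669 mm/d
Crop demand D = ETc × 30 d = 6.0669 × 30 = 182.007 mm
D − Pe = 182.007 − 20.3 = 161.707 mm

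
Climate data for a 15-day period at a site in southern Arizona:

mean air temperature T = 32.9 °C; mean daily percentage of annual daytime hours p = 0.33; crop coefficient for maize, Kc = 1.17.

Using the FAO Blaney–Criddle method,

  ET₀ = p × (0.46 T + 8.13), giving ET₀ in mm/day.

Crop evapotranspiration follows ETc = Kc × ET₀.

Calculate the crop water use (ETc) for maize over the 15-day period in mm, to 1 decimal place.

134.7 mm

ET₀ = 0.33 × (0.46 × 32.9 + 8.13) = 0.33 × 23.264 = 7.6771 mm/d
ETc = Kc × ET₀ = 1.17 × 7.6771 = 8.9822 mm/d
Over 15 days: 8.9822 × 15 = 134.733 mm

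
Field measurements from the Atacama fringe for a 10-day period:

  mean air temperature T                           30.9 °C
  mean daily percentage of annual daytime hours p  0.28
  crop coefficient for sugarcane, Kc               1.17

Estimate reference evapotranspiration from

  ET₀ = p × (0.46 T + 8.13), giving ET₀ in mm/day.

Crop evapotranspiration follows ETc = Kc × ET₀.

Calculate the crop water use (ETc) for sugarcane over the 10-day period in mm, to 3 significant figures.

ET₀ = 0.28 × (0.46 × 30.9 + 8.13) = 0.28 × 22.344 = 6.2563 mm/d
ETc = Kc × ET₀ = 1.17 × 6.2563 = 7.3199 mm/d
Over 10 days: 7.3199 × 10 = 73.199 mm

73.2 mm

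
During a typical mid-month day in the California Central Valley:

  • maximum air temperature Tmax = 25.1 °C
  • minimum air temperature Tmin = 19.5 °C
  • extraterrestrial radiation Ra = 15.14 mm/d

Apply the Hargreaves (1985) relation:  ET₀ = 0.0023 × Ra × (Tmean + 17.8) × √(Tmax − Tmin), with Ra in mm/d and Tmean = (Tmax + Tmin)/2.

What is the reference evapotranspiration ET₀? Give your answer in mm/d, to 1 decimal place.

3.3 mm/d

Tmean = (25.1 + 19.5)/2 = 22.30 °C
ET₀ = 0.0023 × 15.14 × (22.30 + 17.8) × √5.6 = 0.0023 × 15.14 × 40.10 × 2.3664 = 3.3044 mm/d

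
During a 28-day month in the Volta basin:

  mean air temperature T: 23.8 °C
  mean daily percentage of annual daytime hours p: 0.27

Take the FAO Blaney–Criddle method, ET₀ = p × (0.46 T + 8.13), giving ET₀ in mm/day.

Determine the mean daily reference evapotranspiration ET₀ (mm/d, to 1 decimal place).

5.2 mm/d

ET₀ = 0.27 × (0.46 × 23.8 + 8.13) = 0.27 × 19.078 = 5.1511 mm/d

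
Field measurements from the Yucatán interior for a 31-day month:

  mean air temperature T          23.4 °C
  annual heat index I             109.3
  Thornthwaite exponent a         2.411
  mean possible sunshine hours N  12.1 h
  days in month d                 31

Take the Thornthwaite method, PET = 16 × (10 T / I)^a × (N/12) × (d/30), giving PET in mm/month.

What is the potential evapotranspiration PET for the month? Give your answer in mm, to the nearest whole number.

10T/I = 10 × 23.4 / 109.3 = 2.1409
(10T/I)^a = 2.1409^2.411 = 6.2671
Uncorrected PET = 16 × 6.2671 = 100.274 mm
Correction = (N/12)(d/30) = (12.1/12)(31/30) = 1.0419
PET = 100.274 × 1.0419 = 104.475 mm/month

104 mm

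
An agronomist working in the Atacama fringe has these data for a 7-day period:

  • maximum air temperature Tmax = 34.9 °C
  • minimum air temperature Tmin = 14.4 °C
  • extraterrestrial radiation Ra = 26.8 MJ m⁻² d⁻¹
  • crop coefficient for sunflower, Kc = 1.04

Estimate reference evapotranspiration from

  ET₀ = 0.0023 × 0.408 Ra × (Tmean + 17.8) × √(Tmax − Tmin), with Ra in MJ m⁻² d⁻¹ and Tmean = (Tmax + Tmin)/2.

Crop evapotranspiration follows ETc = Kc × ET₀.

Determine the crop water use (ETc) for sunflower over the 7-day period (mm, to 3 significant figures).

Tmean = (34.9 + 14.4)/2 = 24.65 °C
0.408 Ra = 0.408 × 26.8 = 10.9344 mm/d equivalent
ET₀ = 0.0023 × 10.9344 × (24.65 + 17.8) × √20.5 = 0.0023 × 10.9344 × 42.45 × 4.5277 = 4.8337 mm/d
ETc = Kc × ET₀ = 1.04 × 4.8337 = 5.0270 mm/d
Over 7 days: 5.0270 × 7 = 35.189 mm

35.2 mm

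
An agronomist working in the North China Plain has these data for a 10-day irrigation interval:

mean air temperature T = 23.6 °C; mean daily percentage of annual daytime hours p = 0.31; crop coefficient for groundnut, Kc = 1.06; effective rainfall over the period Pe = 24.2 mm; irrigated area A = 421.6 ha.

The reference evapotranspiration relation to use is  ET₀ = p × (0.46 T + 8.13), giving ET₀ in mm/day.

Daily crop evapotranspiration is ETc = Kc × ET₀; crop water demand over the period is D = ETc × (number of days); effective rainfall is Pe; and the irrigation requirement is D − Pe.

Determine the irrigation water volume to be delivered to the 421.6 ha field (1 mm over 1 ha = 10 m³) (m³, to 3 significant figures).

161000 m³

ET₀ = 0.31 × (0.46 × 23.6 + 8.13) = 0.31 × 18.986 = 5.8857 mm/d
ETc = Kc × ET₀ = 1.06 × 5.8857 = 6.2388 mm/d
Crop demand D = ETc × 10 d = 6.2388 × 10 = 62.388 mm
D − Pe = 62.388 − 24.2 = 38.188 mm
Volume = 38.188 mm × 421.6 ha × 10 = 161000.6 m³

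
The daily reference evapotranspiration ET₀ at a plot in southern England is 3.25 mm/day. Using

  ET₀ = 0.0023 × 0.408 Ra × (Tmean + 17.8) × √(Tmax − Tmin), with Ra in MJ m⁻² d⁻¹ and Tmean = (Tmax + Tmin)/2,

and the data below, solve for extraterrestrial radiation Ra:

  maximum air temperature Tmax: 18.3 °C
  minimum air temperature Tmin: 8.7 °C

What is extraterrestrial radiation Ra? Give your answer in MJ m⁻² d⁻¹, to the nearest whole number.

36 MJ m⁻² d⁻¹

Tmean = (18.3+8.7)/2 = 13.50 °C; ΔT = 9.6
Ra = ET₀ / [0.0023 × 0.408 × (Tmean+17.8) × √ΔT]
   = 3.25 / (0.0023 × 0.408 × 31.30 × 3.0984) = 35.712 MJ m⁻² d⁻¹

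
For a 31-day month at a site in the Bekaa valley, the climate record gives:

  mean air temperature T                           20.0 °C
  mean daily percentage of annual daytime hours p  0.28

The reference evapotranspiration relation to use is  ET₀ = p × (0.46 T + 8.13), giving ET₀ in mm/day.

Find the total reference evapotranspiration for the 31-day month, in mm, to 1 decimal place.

150.4 mm

ET₀ = 0.28 × (0.46 × 20.0 + 8.13) = 0.28 × 17.330 = 4.8524 mm/d
Monthly total = 4.8524 × 31 = 150.424 mm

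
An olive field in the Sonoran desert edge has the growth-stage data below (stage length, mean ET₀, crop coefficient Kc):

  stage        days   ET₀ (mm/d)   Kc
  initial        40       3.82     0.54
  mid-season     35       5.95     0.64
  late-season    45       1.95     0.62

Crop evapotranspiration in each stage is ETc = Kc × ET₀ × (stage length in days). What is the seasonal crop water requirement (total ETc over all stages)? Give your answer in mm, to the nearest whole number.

270 mm

initial: 0.54 × 3.82 × 40 = 82.51 mm
mid-season: 0.64 × 5.95 × 35 = 133.28 mm
late-season: 0.62 × 1.95 × 45 = 54.41 mm
Seasonal total = 270.20 mm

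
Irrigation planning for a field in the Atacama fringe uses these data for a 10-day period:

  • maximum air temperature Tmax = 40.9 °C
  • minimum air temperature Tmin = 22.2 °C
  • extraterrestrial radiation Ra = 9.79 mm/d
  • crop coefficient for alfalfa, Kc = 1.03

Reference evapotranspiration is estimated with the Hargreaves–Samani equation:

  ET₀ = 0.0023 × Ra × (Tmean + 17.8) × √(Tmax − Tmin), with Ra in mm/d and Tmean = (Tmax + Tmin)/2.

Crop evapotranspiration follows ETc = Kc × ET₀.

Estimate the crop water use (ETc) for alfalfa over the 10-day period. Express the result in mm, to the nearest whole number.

49 mm

Tmean = (40.9 + 22.2)/2 = 31.55 °C
ET₀ = 0.0023 × 9.79 × (31.55 + 17.8) × √18.7 = 0.0023 × 9.79 × 49.35 × 4.3243 = 4.8052 mm/d
ETc = Kc × ET₀ = 1.03 × 4.8052 = 4.9494 mm/d
Over 10 days: 4.9494 × 10 = 49.494 mm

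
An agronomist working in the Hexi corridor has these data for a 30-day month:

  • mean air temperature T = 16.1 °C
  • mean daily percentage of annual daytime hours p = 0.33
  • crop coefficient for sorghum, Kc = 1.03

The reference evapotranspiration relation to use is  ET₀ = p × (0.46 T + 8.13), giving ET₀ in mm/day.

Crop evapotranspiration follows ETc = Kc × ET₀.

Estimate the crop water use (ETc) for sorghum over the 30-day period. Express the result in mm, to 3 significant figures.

158 mm

ET₀ = 0.33 × (0.46 × 16.1 + 8.13) = 0.33 × 15.536 = 5.1269 mm/d
ETc = Kc × ET₀ = 1.03 × 5.1269 = 5.2807 mm/d
Over 30 days: 5.2807 × 30 = 158.421 mm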